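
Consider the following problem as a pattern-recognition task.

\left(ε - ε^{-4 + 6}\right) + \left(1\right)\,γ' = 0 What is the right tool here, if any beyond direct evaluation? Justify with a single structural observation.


Method: no special technique — solved for the derivative, γ never appears on the right — this is a direct integration in ε, not a differential-equations problem at heart.


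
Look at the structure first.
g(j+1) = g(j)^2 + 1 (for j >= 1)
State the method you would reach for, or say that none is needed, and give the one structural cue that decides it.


Method: no special technique — the recurrence is nonlinear in the sequence terms; no linear-recurrence method fits it as written — one iterates or studies it directly.


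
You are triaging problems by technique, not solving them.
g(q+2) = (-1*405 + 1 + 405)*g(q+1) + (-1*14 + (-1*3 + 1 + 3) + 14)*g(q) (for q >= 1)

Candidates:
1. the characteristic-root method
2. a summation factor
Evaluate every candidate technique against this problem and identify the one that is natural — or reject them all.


Verdict: the characteristic-root method — every coefficient is a fixed number and the forcing is zero — substitute r^q and read off the root equation.
- the characteristic-root method: yes, a natural case for it.
- a summation factor — a summation factor telescopes one-step recursions; this one carries higher-order memory.


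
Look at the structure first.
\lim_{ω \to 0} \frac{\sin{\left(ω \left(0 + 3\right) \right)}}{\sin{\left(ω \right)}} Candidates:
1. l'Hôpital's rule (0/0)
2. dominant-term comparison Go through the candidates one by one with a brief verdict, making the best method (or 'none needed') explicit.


Method: l'Hôpital's rule (0/0) — numerator and denominator both vanish at 0 — a genuine 0/0 form, which is exactly when l'Hôpital applies. A local series expansion at the point resolves it as well; the rule is the packaged version of that step.
- l'Hôpital's rule (0/0): applicable, and directly so.
- dominant-term comparison — this limit is not decided by comparing polynomial growth at infinity.


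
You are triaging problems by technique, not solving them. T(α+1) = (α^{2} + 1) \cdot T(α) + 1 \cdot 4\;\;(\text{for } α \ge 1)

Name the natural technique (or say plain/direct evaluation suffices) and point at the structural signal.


Technique: a summation factor — the coefficient α^{2} + 1 drifts with the index, so no fixed root exists; normalizing by the cumulative product telescopes it.


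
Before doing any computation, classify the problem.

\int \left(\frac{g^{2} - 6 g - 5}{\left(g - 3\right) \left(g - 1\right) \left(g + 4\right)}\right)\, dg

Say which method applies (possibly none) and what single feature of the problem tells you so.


Best approach: partial fractions — the bottom factors while the top stays lower-degree — split into simple fractions and integrate piece by piece.


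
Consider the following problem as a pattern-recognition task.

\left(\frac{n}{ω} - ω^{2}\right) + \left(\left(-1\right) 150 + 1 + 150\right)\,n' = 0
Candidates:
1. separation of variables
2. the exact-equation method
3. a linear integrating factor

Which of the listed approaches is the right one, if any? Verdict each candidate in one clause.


Technique: a linear integrating factor — linear in the unknown with genuine forcing: multiply through by the exponential of the integrated coefficient and the left side closes into one derivative.
- separation of variables — no algebra isolates the independent variable on one side and the unknown on the other.
- the exact-equation method — exactness fails on the nose — the mixed partials do not match.
- a linear integrating factor: a fit — the right tool for this form.


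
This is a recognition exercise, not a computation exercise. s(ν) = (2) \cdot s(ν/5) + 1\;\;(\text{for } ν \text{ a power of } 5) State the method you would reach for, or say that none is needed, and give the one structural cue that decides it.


Diagnosis: the master substitution — treat m = log base 5 of ν as the new clock: one recursion step advances m by one while ν scales by 5.


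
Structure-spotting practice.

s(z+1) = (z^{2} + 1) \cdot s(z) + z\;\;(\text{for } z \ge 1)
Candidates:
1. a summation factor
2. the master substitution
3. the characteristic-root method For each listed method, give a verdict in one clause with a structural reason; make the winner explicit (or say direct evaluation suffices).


Best approach: a summation factor — rescale the sequence by the product of the weights z^{2} + 1 so far — the recurrence collapses to a plain running sum.
- a summation factor — yes, a natural case for it.
- the master substitution — the recursion steps by a constant offset, so exponential reindexing is pointless.
- the characteristic-root method: an index-dependent weight blocks the pure exponential ansatz.


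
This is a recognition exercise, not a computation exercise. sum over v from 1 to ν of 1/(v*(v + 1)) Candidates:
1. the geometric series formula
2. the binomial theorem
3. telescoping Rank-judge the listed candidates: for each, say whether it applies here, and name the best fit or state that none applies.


Best approach: telescoping — after splitting 1/(v*(v + 1)) into partial fractions, the pieces are shifted copies of one function and cancel telescopically.
- the geometric series formula: dividing successive terms gives an index-dependent quantity, not a constant.
- the binomial theorem — there is no sum-raised-to-a-power identity hiding in these terms.
- telescoping — applies; the problem has the shape this method handles.


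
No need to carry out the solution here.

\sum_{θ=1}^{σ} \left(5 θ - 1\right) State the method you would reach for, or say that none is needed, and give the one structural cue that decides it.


Best approach: no special technique — nothing telescopes and nothing is geometric; polynomial terms in θ sum term by term.


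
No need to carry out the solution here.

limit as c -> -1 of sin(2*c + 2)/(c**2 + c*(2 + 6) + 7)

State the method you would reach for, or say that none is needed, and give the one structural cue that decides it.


Diagnosis: l'Hôpital's rule (0/0) — numerator and denominator both vanish at -1 — a genuine 0/0 form, which is exactly when l'Hôpital applies. One could equally expand both pieces locally and compare leading terms; the rule does that in one stroke.


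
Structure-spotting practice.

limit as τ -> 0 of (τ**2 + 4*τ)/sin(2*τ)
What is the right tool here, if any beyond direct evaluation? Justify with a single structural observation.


Best approach: l'Hôpital's rule (0/0) — plug in 0: top and bottom both hit zero, so differentiate each and retry. The standard small-argument limits would also carry it; the rule is the systematic route.


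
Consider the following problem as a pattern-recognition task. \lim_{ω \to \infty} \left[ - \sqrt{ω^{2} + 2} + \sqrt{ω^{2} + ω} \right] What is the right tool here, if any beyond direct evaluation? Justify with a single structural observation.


Verdict: conjugate multiplication — two divergent pieces with a minus sign between them and a radical in the mix: rationalize \sqrt{ω^{2} + ω} - \sqrt{ω^{2} + 2} before any limit law applies.


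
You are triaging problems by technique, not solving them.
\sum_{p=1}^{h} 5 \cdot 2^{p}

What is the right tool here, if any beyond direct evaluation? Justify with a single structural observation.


Technique: the geometric series formula — each summand is the previous one scaled by 2; that constant multiplier is itself the geometric structure.


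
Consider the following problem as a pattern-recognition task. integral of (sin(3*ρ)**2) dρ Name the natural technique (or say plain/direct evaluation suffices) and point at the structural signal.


Technique: a trigonometric identity — sin(3*ρ)**2 carries an even exponent — trade it for double-angle cosines before integrating.


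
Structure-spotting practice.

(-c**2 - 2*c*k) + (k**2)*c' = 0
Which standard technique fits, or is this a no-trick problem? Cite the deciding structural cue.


Diagnosis: the homogeneous substitution — the slope is degree-zero homogeneous: the ratio substitution v = c/k collapses it. A Bernoulli rewrite works here as the equation stands — the homogeneous substitution is the more immediate reading.


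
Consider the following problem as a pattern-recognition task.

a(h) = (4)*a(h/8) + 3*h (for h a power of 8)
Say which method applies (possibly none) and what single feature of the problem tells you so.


Best approach: the master substitution — the index is divided (h/8), not shifted — substitute h = 8^m to straighten it into a shift recurrence.


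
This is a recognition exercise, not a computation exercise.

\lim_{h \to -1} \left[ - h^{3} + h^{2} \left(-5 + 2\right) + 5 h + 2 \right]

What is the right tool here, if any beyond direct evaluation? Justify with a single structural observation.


Technique: no special technique — the function is continuous at -1; evaluation is itself the limit, no machinery required.


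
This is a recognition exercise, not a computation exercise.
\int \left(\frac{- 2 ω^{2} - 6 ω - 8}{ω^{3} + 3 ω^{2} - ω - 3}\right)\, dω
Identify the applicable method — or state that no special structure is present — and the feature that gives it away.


Verdict: partial fractions — the bottom factors while the top stays lower-degree — split into simple fractions and integrate piece by piece.


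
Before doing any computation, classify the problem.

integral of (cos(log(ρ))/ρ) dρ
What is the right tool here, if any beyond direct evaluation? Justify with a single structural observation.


Technique: u-substitution — everything non-trivial happens through the inner expression log(ρ), and its derivative accounts for the remaining factor up to a constant, so set u = log(ρ).


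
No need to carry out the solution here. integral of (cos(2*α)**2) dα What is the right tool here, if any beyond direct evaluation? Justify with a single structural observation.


Diagnosis: a trigonometric identity — cos(2*α)**2 calls for power reduction: rewrite via double angles before any antiderivative is attempted.


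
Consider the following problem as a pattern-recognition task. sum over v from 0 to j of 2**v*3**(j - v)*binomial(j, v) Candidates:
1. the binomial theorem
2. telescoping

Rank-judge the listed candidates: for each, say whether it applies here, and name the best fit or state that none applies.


Verdict: the binomial theorem — the summand is term v of a binomial expansion in 2 and 3; the whole sum is a single power.
- the binomial theorem: yes — fits the structure here.
- telescoping — as presented, consecutive terms share no shifted copy to cancel against — no rewrite is on display to change that.


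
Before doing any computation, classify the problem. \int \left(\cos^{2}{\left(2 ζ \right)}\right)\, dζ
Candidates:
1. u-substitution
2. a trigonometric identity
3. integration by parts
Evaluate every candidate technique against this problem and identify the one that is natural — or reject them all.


Diagnosis: a trigonometric identity — \cos^{2}{\left(2 ζ \right)} is an even power — the power-reduction identity rewrites it into first-degree cosines.
- u-substitution — no subexpression of the integrand serves as a whole-integral substitution inner — individual terms may offer their own, but none carries its derivative as a factor of the full integrand; a working change of variable would have to be constructed from outside the expression.
- a trigonometric identity: a fit — the right tool for this form.
- integration by parts — not the fit here: there is no polynomial factor to ladder down — parts can still close the trigonometric product by recursion, though the identity rewrite is the direct route.


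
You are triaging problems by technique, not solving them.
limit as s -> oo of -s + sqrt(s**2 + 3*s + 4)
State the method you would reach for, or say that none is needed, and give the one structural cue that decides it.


Best approach: conjugate multiplication — an infinity-minus-infinity difference with a surviving radical — multiply by the conjugate to cancel the divergence.


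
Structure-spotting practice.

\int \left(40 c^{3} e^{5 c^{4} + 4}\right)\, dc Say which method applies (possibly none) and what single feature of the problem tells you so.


Best approach: u-substitution — collected, the integrand has one factor that is, up to a constant, the derivative of an inner expression the rest depends on — substitute for that inner expression.


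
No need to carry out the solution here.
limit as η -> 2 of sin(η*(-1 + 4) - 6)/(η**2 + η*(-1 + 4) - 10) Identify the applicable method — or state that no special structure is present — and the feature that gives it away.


Verdict: l'Hôpital's rule (0/0) — the 0/0 form at 2 is the signature situation for l'Hôpital's rule. A first-order expansion at the point is an equally standard path; the rule packages it.


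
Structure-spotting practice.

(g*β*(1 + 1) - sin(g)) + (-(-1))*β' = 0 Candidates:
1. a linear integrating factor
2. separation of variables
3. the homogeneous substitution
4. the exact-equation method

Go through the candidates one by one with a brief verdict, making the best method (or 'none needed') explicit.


Best approach: a linear integrating factor — the unknown enters only to the first power against a nonzero forcing term — the integrating-factor template applies directly.
- a linear integrating factor — applies; the problem has the shape this method handles.
- separation of variables: the two dependences do not factor apart.
- the homogeneous substitution — the ratio of the variables does not determine the slope.
- the exact-equation method: the mixed-partials test fails on this split — it is not an exact differential as presented.


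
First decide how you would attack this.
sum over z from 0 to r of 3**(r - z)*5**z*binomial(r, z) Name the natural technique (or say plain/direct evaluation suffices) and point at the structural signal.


Best approach: the binomial theorem — binomial(r, z) weighting matched powers of 5 and 3 is the expanded form of (5 + 3)^r — fold it back up.


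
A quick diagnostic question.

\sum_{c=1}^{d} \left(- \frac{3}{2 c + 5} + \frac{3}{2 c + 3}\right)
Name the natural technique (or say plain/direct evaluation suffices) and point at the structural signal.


Verdict: telescoping — difference-of-shifts structure (each term adds \frac{3}{2 c + 3}, then subtracts its one-index-advanced value, which the following term adds back) leaves only the first and last pieces standing.


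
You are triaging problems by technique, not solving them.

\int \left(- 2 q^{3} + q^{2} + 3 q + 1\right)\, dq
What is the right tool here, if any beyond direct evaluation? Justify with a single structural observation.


Best approach: no special technique — nothing composite, nothing rational, nothing trigonometric — each constant-multiple power of q integrates by the power rule alone.


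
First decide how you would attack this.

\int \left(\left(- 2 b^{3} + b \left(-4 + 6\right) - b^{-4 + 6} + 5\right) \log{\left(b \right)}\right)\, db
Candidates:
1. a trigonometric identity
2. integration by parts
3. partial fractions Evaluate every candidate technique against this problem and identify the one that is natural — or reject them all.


Best approach: integration by parts — a polynomial next to \log{\left(b \right)}: integrate the polynomial, differentiate the log, and the integral simplifies in one pass.
- a trigonometric identity: with no trigonometric functions present, identity rewriting has no target.
- integration by parts: applicable, and directly so.
- partial fractions: there is no rational-function structure to decompose.


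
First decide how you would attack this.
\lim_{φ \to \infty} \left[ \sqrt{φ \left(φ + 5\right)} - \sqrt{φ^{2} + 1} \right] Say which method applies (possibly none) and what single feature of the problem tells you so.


Method: conjugate multiplication — neither \sqrt{φ \left(φ + 5\right)} nor \sqrt{φ^{2} + 1} converges alone, so rewrite their difference as a conjugate-rationalized quotient first.


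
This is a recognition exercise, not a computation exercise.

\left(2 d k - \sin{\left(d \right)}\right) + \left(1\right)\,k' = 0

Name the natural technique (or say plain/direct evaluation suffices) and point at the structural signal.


Diagnosis: a linear integrating factor — the equation is linear in k with coefficient 2 d; multiplying by the integrating factor exp(∫2 d) makes the left side a perfect derivative.


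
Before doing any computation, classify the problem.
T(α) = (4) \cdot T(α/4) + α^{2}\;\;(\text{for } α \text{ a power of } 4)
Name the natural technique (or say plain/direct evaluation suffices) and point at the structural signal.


Method: the master substitution — the argument contracts 4-fold per step: reindex α exponentially and solve the linear recurrence in the new index.


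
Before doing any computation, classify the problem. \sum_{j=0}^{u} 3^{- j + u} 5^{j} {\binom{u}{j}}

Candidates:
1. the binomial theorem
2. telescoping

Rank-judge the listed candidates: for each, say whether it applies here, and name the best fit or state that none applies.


Diagnosis: the binomial theorem — the binomial coefficients weight matched powers of 5 and 3, which is exactly the expansion of a binomial power.
- the binomial theorem: yes — fits the structure here.
- telescoping: as presented, consecutive terms share no shifted copy to cancel against — no rewrite is on display to change that.


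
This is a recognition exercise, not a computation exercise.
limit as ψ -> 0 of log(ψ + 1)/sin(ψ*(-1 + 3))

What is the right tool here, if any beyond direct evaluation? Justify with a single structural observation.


Best approach: l'Hôpital's rule (0/0) — both numerator and denominator vanish at 0: the genuine 0/0 indeterminate that l'Hôpital exists for. A first-order expansion at the point is an equally standard path; the rule packages it.


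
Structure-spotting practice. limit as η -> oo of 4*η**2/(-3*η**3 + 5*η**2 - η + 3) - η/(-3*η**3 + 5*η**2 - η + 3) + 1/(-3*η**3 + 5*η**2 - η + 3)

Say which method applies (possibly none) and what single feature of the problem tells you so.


Best approach: dominant-term comparison — at large η only the top-degree terms survive; compare the leading terms and the limit falls out. Viewed as a single quotient this is an ∞/∞ form — an at-infinity application of l'Hôpital's rule would also resolve it; comparing leading growth reads the answer without differentiating.


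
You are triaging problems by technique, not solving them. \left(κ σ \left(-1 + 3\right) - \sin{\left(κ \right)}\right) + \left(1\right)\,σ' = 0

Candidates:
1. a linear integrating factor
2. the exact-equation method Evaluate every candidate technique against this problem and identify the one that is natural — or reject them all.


Method: a linear integrating factor — linear in the unknown with genuine forcing: multiply through by the exponential of the integrated coefficient and the left side closes into one derivative.
- a linear integrating factor — yes, a natural case for it.
- the exact-equation method — no potential function has this form as its differential, as written.


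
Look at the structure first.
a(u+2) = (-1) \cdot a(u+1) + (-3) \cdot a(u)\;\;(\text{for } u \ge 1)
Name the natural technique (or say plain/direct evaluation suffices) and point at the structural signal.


Method: the characteristic-root method — the recurrence treats every index alike (constant coefficients, no forcing) — precisely the regime where r^u trials close it.


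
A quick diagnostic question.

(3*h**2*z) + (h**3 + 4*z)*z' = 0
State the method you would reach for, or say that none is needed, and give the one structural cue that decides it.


Diagnosis: the exact-equation method — d/dz of 3*h**2*z equals d/dh of h**3 + 4*z: the form is a total differential of one potential — integrate it exactly.


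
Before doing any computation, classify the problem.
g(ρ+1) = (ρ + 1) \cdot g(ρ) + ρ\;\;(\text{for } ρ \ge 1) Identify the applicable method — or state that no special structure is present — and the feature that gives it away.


Verdict: a summation factor — with the index-dependent coefficient ρ + 1, dividing by the cumulative product turns the left side into a pure difference.


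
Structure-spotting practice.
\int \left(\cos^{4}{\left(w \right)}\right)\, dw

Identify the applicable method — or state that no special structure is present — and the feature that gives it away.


Method: a trigonometric identity — the even exponent on \cos^{4}{\left(w \right)} signals one move: rewrite via cos of the doubled angle.


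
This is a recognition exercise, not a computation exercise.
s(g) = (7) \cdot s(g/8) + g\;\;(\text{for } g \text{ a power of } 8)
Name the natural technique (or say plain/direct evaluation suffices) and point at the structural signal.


Best approach: the master substitution — treat m = log base 8 of g as the new clock: one recursion step advances m by one while g scales by 8.


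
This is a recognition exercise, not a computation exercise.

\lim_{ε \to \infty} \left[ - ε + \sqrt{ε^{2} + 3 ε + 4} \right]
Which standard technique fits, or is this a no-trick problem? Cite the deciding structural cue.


Best approach: conjugate multiplication — infinity minus infinity with a radical in play — multiply by the conjugate so the divergences of \sqrt{ε^{2} + 3 ε + 4} and ε annihilate.


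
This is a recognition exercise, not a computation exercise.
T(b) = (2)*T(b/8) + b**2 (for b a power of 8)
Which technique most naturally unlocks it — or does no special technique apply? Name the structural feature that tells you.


Verdict: the master substitution — the index is divided (b/8), not shifted — substitute b = 8^m to straighten it into a shift recurrence.


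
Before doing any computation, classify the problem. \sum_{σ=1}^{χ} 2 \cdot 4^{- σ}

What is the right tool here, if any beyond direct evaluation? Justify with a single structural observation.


Method: the geometric series formula — consecutive terms stand in a fixed index-free ratio — the geometric sum formula closes it.


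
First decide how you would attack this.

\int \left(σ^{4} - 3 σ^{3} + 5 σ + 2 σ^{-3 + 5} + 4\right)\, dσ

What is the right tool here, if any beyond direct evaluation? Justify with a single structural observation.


Diagnosis: no special technique — a term-by-term power-rule job in σ; no substitution or rearrangement earns its keep here.


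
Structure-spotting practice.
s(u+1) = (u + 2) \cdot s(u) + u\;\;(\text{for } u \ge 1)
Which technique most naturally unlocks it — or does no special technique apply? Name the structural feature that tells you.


Technique: a summation factor — the coefficient u + 2 drifts with the index, so no fixed root exists; normalizing by the cumulative product telescopes it.


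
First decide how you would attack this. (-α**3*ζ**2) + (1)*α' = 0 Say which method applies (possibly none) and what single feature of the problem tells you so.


Best approach: separation of variables — the slope splits multiplicatively: ζ**2 carrying all ζ-dependence times α**3 carrying all α-dependence — separate and integrate.


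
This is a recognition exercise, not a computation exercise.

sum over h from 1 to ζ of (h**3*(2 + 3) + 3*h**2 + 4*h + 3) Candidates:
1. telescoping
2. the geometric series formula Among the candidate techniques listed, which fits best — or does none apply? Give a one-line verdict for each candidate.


Best approach: no special technique — the sum is polynomial through and through; closed forms for each power of h finish it directly.
- telescoping — neither a shifted-difference shape nor integer-spaced poles are present.
- the geometric series formula — the term-to-term ratio drifts with the index — the one thing the geometric formula cannot absorb.


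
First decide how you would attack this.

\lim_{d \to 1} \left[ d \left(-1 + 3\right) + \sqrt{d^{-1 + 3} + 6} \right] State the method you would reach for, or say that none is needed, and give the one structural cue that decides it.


Diagnosis: no special technique — the expression is continuous at the evaluation point — substitute directly; no indeterminate form appears.


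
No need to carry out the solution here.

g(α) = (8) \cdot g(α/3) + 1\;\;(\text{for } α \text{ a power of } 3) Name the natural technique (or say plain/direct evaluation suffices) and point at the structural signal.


Method: the master substitution — the argument contracts 3-fold per step: reindex α exponentially and solve the linear recurrence in the new index.


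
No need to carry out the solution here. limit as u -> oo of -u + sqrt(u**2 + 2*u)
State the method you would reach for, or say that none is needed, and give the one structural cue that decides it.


Best approach: conjugate multiplication — divergence minus divergence hides a finite answer — expose it by pairing sqrt(u**2 + 2*u) - u with its conjugate.


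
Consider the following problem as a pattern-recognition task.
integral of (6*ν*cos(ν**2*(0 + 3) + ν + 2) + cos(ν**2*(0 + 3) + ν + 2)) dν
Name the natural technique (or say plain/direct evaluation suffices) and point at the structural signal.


Verdict: u-substitution — the only nontrivial dependence routes through (ν**2*(0 + 3) + ν + 2), whose derivative supplies the leftover factor up to a constant multiple — u = (ν**2*(0 + 3) + ν + 2) flattens it.


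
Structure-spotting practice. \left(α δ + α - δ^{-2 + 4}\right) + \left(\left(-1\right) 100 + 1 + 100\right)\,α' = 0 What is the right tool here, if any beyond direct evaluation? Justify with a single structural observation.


Diagnosis: a linear integrating factor — the unknown enters only to the first power against a nonzero forcing term — the integrating-factor template applies directly.


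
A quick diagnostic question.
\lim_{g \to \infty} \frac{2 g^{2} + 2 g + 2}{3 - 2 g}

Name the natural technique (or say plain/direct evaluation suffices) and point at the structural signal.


Technique: dominant-term comparison — divide by the highest power of g present: lower-order terms vanish and the dominant ratio remains. l'Hôpital's at-infinity variant applies to the expression viewed as a single quotient; the leading-term comparison is the direct route.


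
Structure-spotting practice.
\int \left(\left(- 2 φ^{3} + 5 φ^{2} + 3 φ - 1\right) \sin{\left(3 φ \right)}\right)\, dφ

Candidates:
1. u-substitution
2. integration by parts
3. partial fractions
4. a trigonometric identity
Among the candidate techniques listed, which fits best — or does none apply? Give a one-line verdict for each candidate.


Verdict: integration by parts — the integrand splits as - 2 φ^{3} + 5 φ^{2} + 3 φ - 1 times \sin{\left(3 φ \right)} — repeatedly differentiating the polynomial part kills it, which is the parts ladder.
- u-substitution — no subexpression of the integrand pairs with its own derivative as a factor — individual terms may offer their own substitutions, but any change of variable covering the whole integral would have to be constructed from outside the expression.
- integration by parts — yes — fits the structure here.
- partial fractions — the expression is not a ratio of polynomials that decomposes further.
- a trigonometric identity: the trigonometric factor has no even power to reduce and no cross-frequency product to convert — the standard power-reduction and product-to-sum identities do not engage it.


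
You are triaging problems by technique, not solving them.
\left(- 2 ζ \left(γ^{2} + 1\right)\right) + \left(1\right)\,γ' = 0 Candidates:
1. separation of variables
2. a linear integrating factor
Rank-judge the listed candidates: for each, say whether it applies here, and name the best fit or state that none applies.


Verdict: separation of variables — separating collects all γ-dependence with the derivative and leaves all ζ-dependence opposite: variables separate.
- separation of variables — applicable, and directly so.
- a linear integrating factor — the unknown enters nonlinearly (through a power, a denominator, or a transcendental function), which the linear integrating-factor recipe cannot absorb as-is — any repair would come from a preliminary substitution, not the factor.


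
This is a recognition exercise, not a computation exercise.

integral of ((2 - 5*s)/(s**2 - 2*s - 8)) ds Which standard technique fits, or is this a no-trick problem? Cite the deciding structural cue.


Best approach: partial fractions — a proper rational integrand over the factorable s**2 - 2*s - 8: partial fractions reduce it to elementary pieces.


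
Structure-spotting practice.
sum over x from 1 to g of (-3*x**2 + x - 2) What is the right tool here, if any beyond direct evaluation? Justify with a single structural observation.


Best approach: no special technique — the summand is a plain polynomial in x (expanding first if it arrives factored); standard power-sum formulas evaluate it term by term.


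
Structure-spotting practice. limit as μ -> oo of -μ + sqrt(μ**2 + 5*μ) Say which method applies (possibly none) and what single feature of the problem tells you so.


Method: conjugate multiplication — turning the difference into a conjugate-rationalized ratio makes the limit readable.


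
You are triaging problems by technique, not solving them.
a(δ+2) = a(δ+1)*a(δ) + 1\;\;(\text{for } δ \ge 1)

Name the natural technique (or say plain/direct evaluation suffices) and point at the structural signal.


Technique: no special technique — the recurrence is nonlinear in the sequence terms; no linear-recurrence method fits it as written — one iterates or studies it directly.


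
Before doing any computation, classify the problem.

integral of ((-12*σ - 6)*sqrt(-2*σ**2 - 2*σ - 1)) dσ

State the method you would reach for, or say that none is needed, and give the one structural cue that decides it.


Technique: u-substitution — collected, the integrand has one factor that is, up to a constant, the derivative of an inner expression the rest depends on — substitute for that inner expression.


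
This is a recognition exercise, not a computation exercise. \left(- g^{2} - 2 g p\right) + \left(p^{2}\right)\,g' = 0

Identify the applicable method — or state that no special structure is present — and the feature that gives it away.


Technique: the homogeneous substitution — the slope's numerator and denominator share total degree; set v = g/p and the equation drops to separable form. A Bernoulli substitution is a fair alternative on this equation directly; the homogeneous reading takes it as given.


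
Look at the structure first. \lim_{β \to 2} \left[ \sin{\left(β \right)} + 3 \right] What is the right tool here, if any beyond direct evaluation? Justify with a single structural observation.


Best approach: no special technique — no vanishing denominator and no indeterminate clash at the point — evaluation is immediate.


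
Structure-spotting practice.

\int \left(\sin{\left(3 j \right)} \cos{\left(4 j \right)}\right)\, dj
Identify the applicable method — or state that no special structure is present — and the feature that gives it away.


Best approach: a trigonometric identity — \sin{\left(3 j \right)} \cos{\left(4 j \right)} is a beat pattern — rewrite the product as a sum of single-frequency waves before integrating.


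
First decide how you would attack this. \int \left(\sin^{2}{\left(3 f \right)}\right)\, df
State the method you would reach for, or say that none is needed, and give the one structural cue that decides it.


Best approach: a trigonometric identity — an even power like \sin^{2}{\left(3 f \right)} flattens under the half-angle identity into first-degree cosines you can integrate directly.


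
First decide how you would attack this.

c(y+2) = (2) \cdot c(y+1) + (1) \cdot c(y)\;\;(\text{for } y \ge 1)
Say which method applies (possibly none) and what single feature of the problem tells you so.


Method: the characteristic-root method — every coefficient is a fixed number and the forcing is zero — substitute r^y and read off the root equation.


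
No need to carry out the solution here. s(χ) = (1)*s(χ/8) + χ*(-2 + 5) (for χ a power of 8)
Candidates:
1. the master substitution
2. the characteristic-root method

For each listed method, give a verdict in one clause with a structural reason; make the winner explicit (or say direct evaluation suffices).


Diagnosis: the master substitution — divide-the-index recursion (χ/8 inside the call) straightens out once the index is rewritten as 8^m.
- the master substitution: a fit — the right tool for this form.
- the characteristic-root method: the recursion divides its index rather than shifting it — outside the constant-shift family the root method covers.


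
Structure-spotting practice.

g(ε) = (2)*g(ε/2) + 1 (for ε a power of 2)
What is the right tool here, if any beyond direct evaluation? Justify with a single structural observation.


Method: the master substitution — the recursive call is at index ε/2 rather than a shift, a divide-and-conquer shape — substituting ε = 2^m linearizes it.


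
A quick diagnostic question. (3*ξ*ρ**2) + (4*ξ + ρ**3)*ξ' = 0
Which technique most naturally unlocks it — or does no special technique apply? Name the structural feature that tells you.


Method: the exact-equation method — this form is already the differential of something: the matching mixed partials of 3*ξ*ρ**2 and 4*ξ + ρ**3 prove it.


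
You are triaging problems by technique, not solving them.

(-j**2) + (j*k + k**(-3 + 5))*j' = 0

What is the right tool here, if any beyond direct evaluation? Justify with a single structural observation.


Method: the homogeneous substitution — the slope's numerator and denominator have matching total degree, so it depends only on j/k and the ratio substitution collapses it. A Bernoulli-style rewrite — possibly after exchanging which variable is treated as dependent — would work as well; the homogeneous substitution is the more immediate reading here.


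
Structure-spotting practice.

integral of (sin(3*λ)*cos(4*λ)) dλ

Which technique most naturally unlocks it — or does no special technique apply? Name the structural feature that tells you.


Technique: a trigonometric identity — two different frequencies multiply in sin(3*λ)*cos(4*λ); the product-to-sum formula separates them.


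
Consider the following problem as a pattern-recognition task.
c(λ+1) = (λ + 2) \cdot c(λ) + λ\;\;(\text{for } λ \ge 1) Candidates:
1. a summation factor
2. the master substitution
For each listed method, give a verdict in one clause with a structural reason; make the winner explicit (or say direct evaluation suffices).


Verdict: a summation factor — one-term recursion with variable weight λ + 2 is solved by product normalization, not by root-finding.
- a summation factor — yes — fits the structure here.
- the master substitution — there is no divide-the-index recursive argument.


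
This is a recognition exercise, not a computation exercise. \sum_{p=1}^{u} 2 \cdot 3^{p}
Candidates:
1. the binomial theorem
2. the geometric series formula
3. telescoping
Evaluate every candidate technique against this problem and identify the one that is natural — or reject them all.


Best approach: the geometric series formula — each term is 3 times the previous one, so the geometric-series formula applies directly.
- the binomial theorem: no binomial coefficients pair with matched powers.
- the geometric series formula — yes — fits the structure here.
- telescoping — neither a shifted-difference shape nor integer-spaced poles are present.


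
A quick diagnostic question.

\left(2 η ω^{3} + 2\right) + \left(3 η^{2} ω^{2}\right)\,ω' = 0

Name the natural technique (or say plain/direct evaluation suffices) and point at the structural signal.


Method: the exact-equation method — the compatibility test passes: the ω-derivative of 2 η ω^{3} + 2 matches the η-derivative of 3 η^{2} ω^{2}, so integrate a potential.


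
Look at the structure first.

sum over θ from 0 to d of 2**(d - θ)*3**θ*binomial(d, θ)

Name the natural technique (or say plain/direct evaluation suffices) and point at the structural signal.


Verdict: the binomial theorem — the summand is term θ of a binomial expansion in 3 and 2; the whole sum is a single power.


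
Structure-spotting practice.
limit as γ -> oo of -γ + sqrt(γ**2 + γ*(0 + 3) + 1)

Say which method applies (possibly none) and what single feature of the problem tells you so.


Verdict: conjugate multiplication — both pieces blow up but their difference is finite; the conjugate trick rationalizes sqrt(γ**2 + γ*(0 + 3) + 1) - γ.


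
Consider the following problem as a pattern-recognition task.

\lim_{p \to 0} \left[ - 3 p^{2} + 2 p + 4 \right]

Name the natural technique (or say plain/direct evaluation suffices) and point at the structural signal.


Diagnosis: no special technique — nothing blocks direct substitution at 0: plug in and finish.


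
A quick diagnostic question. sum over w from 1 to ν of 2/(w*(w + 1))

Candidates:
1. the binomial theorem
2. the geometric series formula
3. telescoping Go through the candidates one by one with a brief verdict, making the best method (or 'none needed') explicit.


Best approach: telescoping — rewrite 2/(w*(w + 1)) as simple fractions and successive terms eat each other — only the edges survive.
- the binomial theorem: no binomial coefficients pair with matched powers.
- the geometric series formula — consecutive terms are not related by a fixed multiplier.
- telescoping: yes — fits the structure here.


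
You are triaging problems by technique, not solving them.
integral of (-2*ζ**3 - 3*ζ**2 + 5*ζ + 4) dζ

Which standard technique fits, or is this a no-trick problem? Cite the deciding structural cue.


Method: no special technique — a term-by-term power-rule job in ζ; no substitution or rearrangement earns its keep here.


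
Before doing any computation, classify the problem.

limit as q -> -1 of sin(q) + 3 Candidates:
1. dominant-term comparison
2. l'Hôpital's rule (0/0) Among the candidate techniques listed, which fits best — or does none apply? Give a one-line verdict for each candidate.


Method: no special technique — the expression is continuous at -1 — substitute and evaluate; no indeterminate form appears.
- dominant-term comparison: leading-power comparison does not apply to this form.
- l'Hôpital's rule (0/0) — evaluation at the point is determinate, so the rule has nothing to repair.


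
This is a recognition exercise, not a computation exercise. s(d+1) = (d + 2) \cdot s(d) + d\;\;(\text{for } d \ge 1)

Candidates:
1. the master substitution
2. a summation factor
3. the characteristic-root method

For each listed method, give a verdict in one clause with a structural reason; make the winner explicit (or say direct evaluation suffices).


Method: a summation factor — normalize by the running product of d + 2: the left side becomes a difference, and differences sum.
- the master substitution: the recursion steps by a constant offset, so exponential reindexing is pointless.
- a summation factor — yes — fits the structure here.
- the characteristic-root method — the coefficients vary with the index, breaking the constant-coefficient structure the method needs.
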